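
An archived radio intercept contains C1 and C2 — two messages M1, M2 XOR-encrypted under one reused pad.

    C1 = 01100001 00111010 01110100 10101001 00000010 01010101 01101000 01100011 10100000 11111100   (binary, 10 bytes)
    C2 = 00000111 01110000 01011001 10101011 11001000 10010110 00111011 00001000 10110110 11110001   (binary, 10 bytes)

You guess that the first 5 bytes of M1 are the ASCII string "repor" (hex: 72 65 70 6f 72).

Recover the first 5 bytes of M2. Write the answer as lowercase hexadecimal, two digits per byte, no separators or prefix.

First, C1 ⊕ C2 = (M1 ⊕ K) ⊕ (M2 ⊕ K) = M1 ⊕ M2, so the key drops out. Then M2 = (M1 ⊕ M2) ⊕ M1 over the first 5 bytes.
byte 0: (61 XOR 07) XOR 72 = 66 XOR 72 = 14
byte 1: (3a XOR 70) XOR 65 = 4a XOR 65 = 2f
byte 2: (74 XOR 59) XOR 70 = 2d XOR 70 = 5d
byte 3: (a9 XOR ab) XOR 6f = 02 XOR 6f = 6d
byte 4: (02 XOR c8) XOR 72 = ca XOR 72 = b8

142f5d6db8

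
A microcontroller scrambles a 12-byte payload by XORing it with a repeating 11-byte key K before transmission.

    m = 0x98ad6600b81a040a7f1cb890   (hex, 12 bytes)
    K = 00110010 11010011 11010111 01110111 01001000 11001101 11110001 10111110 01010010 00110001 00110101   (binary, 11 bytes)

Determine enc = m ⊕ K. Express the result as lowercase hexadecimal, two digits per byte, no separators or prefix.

aa7eb177f0d7f5b42d2d8da2

The 11-byte key repeats, so the effective keystream is 32 d3 d7 77 48 cd f1 be 52 31 35 32.
byte 0: 98 XOR 32 = aa
byte 1: ad XOR d3 = 7e
byte 2: 66 XOR d7 = b1
byte 3: 00 XOR 77 = 77
byte 4: b8 XOR 48 = f0
byte 5: 1a XOR cd = d7
byte 6: 04 XOR f1 = f5
byte 7: 0a XOR be = b4
byte 8: 7f XOR 52 = 2d
byte 9: 1c XOR 31 = 2d
byte 10: b8 XOR 35 = 8d
byte 11: 90 XOR 32 = a2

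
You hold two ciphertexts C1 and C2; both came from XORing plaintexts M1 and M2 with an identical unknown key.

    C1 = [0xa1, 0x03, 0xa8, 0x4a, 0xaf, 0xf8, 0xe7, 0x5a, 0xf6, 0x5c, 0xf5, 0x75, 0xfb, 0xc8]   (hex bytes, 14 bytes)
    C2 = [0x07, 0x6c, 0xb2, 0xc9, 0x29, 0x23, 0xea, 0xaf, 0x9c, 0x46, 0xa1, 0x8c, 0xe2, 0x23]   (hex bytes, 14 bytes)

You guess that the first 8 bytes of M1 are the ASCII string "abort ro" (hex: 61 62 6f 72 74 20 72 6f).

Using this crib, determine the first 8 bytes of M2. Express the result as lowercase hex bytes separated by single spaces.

First, C1 ⊕ C2 = (M1 ⊕ K) ⊕ (M2 ⊕ K) = M1 ⊕ M2, so the key drops out. Then M2 = (M1 ⊕ M2) ⊕ M1 over the first 8 bytes.
byte 0: (a1 XOR 07) XOR 61 = a6 XOR 61 = c7
byte 1: (03 XOR 6c) XOR 62 = 6f XOR 62 = 0d
byte 2: (a8 XOR b2) XOR 6f = 1a XOR 6f = 75
byte 3: (4a XOR c9) XOR 72 = 83 XOR 72 = f1
byte 4: (af XOR 29) XOR 74 = 86 XOR 74 = f2
byte 5: (f8 XOR 23) XOR 20 = db XOR 20 = fb
byte 6: (e7 XOR ea) XOR 72 = 0d XOR 72 = 7f
byte 7: (5a XOR af) XOR 6f = f5 XOR 6f = 9a

c7 0d 75 f1 f2 fb 7f 9a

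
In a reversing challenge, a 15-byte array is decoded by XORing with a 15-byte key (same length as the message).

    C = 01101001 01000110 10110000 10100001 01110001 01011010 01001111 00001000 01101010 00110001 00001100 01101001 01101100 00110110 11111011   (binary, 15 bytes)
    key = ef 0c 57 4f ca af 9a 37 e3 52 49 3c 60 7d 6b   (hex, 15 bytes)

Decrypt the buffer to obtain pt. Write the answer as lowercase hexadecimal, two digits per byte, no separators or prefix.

XOR is its own inverse, so applying the key byte-wise gives the result directly.
01101001 XOR 11101111 = 10000110
01000110 XOR 00001100 = 01001010
10110000 XOR 01010111 = 11100111
10100001 XOR 01001111 = 11101110
01110001 XOR 11001010 = 10111011
01011010 XOR 10101111 = 11110101
01001111 XOR 10011010 = 11010101
00001000 XOR 00110111 = 00111111
01101010 XOR 11100011 = 10001001
00110001 XOR 01010010 = 01100011
00001100 XOR 01001001 = 01000101
01101001 XOR 00111100 = 01010101
01101100 XOR 01100000 = 00001100
00110110 XOR 01111101 = 01001011
11111011 XOR 01101011 = 10010000

864ae7eebbf5d53f896345550c4b90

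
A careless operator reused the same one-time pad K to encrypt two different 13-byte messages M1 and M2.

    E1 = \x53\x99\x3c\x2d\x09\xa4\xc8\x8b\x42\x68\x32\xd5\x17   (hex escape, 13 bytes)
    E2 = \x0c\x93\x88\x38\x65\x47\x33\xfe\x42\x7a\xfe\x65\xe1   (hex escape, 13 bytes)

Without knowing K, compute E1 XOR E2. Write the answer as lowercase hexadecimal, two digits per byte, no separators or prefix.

5f0ab4156ce3fb750012ccb0f6

E1 ⊕ E2 = (M1 ⊕ K) ⊕ (M2 ⊕ K) = M1 ⊕ M2 — the shared key cancels under XOR.
01010011 ⊕ 00001100 = 01011111
10011001 ⊕ 10010011 = 00001010
00111100 ⊕ 10001000 = 10110100
00101101 ⊕ 00111000 = 00010101
00001001 ⊕ 01100101 = 01101100
10100100 ⊕ 01000111 = 11100011
11001000 ⊕ 00110011 = 11111011
10001011 ⊕ 11111110 = 01110101
01000010 ⊕ 01000010 = 00000000
01101000 ⊕ 01111010 = 00010010
00110010 ⊕ 11111110 = 11001100
11010101 ⊕ 01100101 = 10110000
00010111 ⊕ 11100001 = 11110110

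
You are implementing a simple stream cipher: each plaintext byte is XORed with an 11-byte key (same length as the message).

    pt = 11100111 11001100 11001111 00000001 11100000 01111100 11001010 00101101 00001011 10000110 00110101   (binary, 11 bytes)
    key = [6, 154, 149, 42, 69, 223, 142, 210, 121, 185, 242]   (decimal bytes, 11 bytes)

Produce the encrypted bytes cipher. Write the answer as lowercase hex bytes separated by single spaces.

e1 56 5a 2b a5 a3 44 ff 72 3f c7

XOR is its own inverse, so applying the key byte-wise gives the result directly.
231 ^   6 = 225
204 ^ 154 =  86
207 ^ 149 =  90
  1 ^  42 =  43
224 ^  69 = 165
124 ^ 223 = 163
202 ^ 142 =  68
 45 ^ 210 = 255
 11 ^ 121 = 114
134 ^ 185 =  63
 53 ^ 242 = 199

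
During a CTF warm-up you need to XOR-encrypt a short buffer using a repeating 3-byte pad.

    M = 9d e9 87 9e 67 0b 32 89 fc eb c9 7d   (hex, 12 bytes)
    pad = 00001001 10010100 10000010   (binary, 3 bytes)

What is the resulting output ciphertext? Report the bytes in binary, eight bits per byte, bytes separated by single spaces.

10010100 01111101 00000101 10010111 11110011 10001001 00111011 00011101 01111110 11100010 01011101 11111111

The 3-byte key repeats, so the effective keystream is 09 94 82 09 94 82 09 94 82 09 94 82.
byte 0: 9d ⊕ 09 = 94
byte 1: e9 ⊕ 94 = 7d
byte 2: 87 ⊕ 82 = 05
byte 3: 9e ⊕ 09 = 97
byte 4: 67 ⊕ 94 = f3
byte 5: 0b ⊕ 82 = 89
byte 6: 32 ⊕ 09 = 3b
byte 7: 89 ⊕ 94 = 1d
byte 8: fc ⊕ 82 = 7e
byte 9: eb ⊕ 09 = e2
byte 10: c9 ⊕ 94 = 5d
byte 11: 7d ⊕ 82 = ff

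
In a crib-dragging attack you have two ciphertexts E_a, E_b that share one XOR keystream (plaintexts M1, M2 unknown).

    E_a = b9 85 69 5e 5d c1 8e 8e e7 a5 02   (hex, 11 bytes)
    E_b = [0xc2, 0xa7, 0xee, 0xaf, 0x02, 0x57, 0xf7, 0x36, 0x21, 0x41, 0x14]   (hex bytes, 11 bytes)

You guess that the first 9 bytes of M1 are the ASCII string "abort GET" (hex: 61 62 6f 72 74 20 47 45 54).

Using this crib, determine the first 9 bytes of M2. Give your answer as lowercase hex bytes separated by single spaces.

1a 40 e8 83 2b b6 3e fd 92

First, E_a ⊕ E_b = (M1 ⊕ K) ⊕ (M2 ⊕ K) = M1 ⊕ M2, so the key drops out. Then M2 = (M1 ⊕ M2) ⊕ M1 over the first 9 bytes.
byte 0: (b9 ^ c2) ^ 61 = 7b ^ 61 = 1a
byte 1: (85 ^ a7) ^ 62 = 22 ^ 62 = 40
byte 2: (69 ^ ee) ^ 6f = 87 ^ 6f = e8
byte 3: (5e ^ af) ^ 72 = f1 ^ 72 = 83
byte 4: (5d ^ 02) ^ 74 = 5f ^ 74 = 2b
byte 5: (c1 ^ 57) ^ 20 = 96 ^ 20 = b6
byte 6: (8e ^ f7) ^ 47 = 79 ^ 47 = 3e
byte 7: (8e ^ 36) ^ 45 = b8 ^ 45 = fd
byte 8: (e7 ^ 21) ^ 54 = c6 ^ 54 = 92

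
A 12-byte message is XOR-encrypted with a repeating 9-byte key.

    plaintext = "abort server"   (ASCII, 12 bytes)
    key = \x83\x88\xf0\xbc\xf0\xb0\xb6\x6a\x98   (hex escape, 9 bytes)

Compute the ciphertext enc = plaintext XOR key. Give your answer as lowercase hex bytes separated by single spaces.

The 9-byte key repeats, so the effective keystream is 83 88 f0 bc f0 b0 b6 6a 98 83 88 f0.
byte 0: 61 XOR 83 = e2
byte 1: 62 XOR 88 = ea
byte 2: 6f XOR f0 = 9f
byte 3: 72 XOR bc = ce
byte 4: 74 XOR f0 = 84
byte 5: 20 XOR b0 = 90
byte 6: 73 XOR b6 = c5
byte 7: 65 XOR 6a = 0f
byte 8: 72 XOR 98 = ea
byte 9: 76 XOR 83 = f5
byte 10: 65 XOR 88 = ed
byte 11: 72 XOR f0 = 82

e2 ea 9f ce 84 90 c5 0f ea f5 ed 82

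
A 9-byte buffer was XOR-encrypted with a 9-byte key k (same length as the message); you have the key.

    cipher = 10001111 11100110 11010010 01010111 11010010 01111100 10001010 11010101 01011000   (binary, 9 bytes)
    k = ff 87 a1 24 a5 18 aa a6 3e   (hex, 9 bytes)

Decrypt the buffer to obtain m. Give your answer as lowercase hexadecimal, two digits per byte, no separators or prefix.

706173737764207366

8f ^ ff = 70
e6 ^ 87 = 61
d2 ^ a1 = 73
57 ^ 24 = 73
d2 ^ a5 = 77
7c ^ 18 = 64
8a ^ aa = 20
d5 ^ a6 = 73
58 ^ 3e = 66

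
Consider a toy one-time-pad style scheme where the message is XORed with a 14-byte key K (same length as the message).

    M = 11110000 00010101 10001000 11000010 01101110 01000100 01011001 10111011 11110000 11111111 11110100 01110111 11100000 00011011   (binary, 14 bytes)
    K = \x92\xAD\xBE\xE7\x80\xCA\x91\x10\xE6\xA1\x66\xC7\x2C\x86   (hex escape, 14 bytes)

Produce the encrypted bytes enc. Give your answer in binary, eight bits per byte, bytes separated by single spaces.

01100010 10111000 00110110 00100101 11101110 10001110 11001000 10101011 00010110 01011110 10010010 10110000 11001100 10011101

240 ^ 146 =  98
 21 ^ 173 = 184
136 ^ 190 =  54
194 ^ 231 =  37
110 ^ 128 = 238
 68 ^ 202 = 142
 89 ^ 145 = 200
187 ^  16 = 171
240 ^ 230 =  22
255 ^ 161 =  94
244 ^ 102 = 146
119 ^ 199 = 176
224 ^  44 = 204
 27 ^ 134 = 157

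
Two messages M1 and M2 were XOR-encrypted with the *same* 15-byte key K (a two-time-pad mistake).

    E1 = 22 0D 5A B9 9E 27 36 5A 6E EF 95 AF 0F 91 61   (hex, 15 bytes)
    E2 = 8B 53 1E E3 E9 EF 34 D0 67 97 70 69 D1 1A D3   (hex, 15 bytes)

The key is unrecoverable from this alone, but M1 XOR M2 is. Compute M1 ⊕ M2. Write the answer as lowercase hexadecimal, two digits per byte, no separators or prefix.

a95e445a77c8028a0978e5c6de8bb2

E1 ⊕ E2 = (M1 ⊕ K) ⊕ (M2 ⊕ K) = M1 ⊕ M2 — the shared key cancels under XOR.
byte 0:  34 ⊕ 139 = 169
byte 1:  13 ⊕  83 =  94
byte 2:  90 ⊕  30 =  68
byte 3: 185 ⊕ 227 =  90
byte 4: 158 ⊕ 233 = 119
byte 5:  39 ⊕ 239 = 200
byte 6:  54 ⊕  52 =   2
byte 7:  90 ⊕ 208 = 138
byte 8: 110 ⊕ 103 =   9
byte 9: 239 ⊕ 151 = 120
byte 10: 149 ⊕ 112 = 229
byte 11: 175 ⊕ 105 = 198
byte 12:  15 ⊕ 209 = 222
byte 13: 145 ⊕  26 = 139
byte 14:  97 ⊕ 211 = 178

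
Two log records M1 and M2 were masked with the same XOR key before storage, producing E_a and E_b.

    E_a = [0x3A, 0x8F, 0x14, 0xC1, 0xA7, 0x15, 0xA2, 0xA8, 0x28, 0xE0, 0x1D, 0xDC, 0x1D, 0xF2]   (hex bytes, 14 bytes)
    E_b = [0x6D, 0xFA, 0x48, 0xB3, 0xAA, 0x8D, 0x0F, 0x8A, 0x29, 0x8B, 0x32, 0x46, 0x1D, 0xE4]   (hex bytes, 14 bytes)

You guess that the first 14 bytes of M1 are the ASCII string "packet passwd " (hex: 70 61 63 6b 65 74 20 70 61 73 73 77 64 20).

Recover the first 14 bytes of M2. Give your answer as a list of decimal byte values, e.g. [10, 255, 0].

[39, 20, 63, 25, 104, 236, 141, 82, 96, 24, 92, 237, 100, 54]

First, E_a ⊕ E_b = (M1 ⊕ K) ⊕ (M2 ⊕ K) = M1 ⊕ M2, so the key drops out. Then M2 = (M1 ⊕ M2) ⊕ M1 over the first 14 bytes.
byte 0: (3a ⊕ 6d) ⊕ 70 = 57 ⊕ 70 = 27
byte 1: (8f ⊕ fa) ⊕ 61 = 75 ⊕ 61 = 14
byte 2: (14 ⊕ 48) ⊕ 63 = 5c ⊕ 63 = 3f
byte 3: (c1 ⊕ b3) ⊕ 6b = 72 ⊕ 6b = 19
byte 4: (a7 ⊕ aa) ⊕ 65 = 0d ⊕ 65 = 68
byte 5: (15 ⊕ 8d) ⊕ 74 = 98 ⊕ 74 = ec
byte 6: (a2 ⊕ 0f) ⊕ 20 = ad ⊕ 20 = 8d
byte 7: (a8 ⊕ 8a) ⊕ 70 = 22 ⊕ 70 = 52
byte 8: (28 ⊕ 29) ⊕ 61 = 01 ⊕ 61 = 60
byte 9: (e0 ⊕ 8b) ⊕ 73 = 6b ⊕ 73 = 18
byte 10: (1d ⊕ 32) ⊕ 73 = 2f ⊕ 73 = 5c
byte 11: (dc ⊕ 46) ⊕ 77 = 9a ⊕ 77 = ed
byte 12: (1d ⊕ 1d) ⊕ 64 = 00 ⊕ 64 = 64
byte 13: (f2 ⊕ e4) ⊕ 20 = 16 ⊕ 20 = 36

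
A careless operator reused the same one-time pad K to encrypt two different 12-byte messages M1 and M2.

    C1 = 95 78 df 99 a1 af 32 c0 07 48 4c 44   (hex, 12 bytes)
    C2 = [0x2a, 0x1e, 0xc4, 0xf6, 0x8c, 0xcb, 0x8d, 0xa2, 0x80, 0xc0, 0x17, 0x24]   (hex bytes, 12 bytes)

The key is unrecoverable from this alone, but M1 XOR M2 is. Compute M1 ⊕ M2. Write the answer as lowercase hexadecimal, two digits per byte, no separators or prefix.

C1 ⊕ C2 = (M1 ⊕ K) ⊕ (M2 ⊕ K) = M1 ⊕ M2 — the shared key cancels under XOR.
95 ⊕ 2a = bf
78 ⊕ 1e = 66
df ⊕ c4 = 1b
99 ⊕ f6 = 6f
a1 ⊕ 8c = 2d
af ⊕ cb = 64
32 ⊕ 8d = bf
c0 ⊕ a2 = 62
07 ⊕ 80 = 87
48 ⊕ c0 = 88
4c ⊕ 17 = 5b
44 ⊕ 24 = 60

bf661b6f2d64bf6287885b60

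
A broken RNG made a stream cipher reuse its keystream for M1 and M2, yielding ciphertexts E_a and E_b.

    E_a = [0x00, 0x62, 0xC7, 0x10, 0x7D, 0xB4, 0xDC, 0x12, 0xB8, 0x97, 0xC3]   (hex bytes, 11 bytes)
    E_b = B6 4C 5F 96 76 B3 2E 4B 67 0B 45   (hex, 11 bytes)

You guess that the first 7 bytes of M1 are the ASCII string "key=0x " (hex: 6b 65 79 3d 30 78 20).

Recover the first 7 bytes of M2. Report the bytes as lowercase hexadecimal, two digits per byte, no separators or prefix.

First, E_a ⊕ E_b = (M1 ⊕ K) ⊕ (M2 ⊕ K) = M1 ⊕ M2, so the key drops out. Then M2 = (M1 ⊕ M2) ⊕ M1 over the first 7 bytes.
byte 0: (00 xor b6) xor 6b = b6 xor 6b = dd
byte 1: (62 xor 4c) xor 65 = 2e xor 65 = 4b
byte 2: (c7 xor 5f) xor 79 = 98 xor 79 = e1
byte 3: (10 xor 96) xor 3d = 86 xor 3d = bb
byte 4: (7d xor 76) xor 30 = 0b xor 30 = 3b
byte 5: (b4 xor b3) xor 78 = 07 xor 78 = 7f
byte 6: (dc xor 2e) xor 20 = f2 xor 20 = d2

dd4be1bb3b7fd2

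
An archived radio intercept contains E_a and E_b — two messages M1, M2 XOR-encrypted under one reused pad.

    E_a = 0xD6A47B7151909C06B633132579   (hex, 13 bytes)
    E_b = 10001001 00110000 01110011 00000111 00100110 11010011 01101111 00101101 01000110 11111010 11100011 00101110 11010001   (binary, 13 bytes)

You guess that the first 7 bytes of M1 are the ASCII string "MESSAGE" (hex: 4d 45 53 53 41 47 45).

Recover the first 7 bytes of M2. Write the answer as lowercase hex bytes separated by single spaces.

12 d1 5b 25 36 04 b6

First, E_a ⊕ E_b = (M1 ⊕ K) ⊕ (M2 ⊕ K) = M1 ⊕ M2, so the key drops out. Then M2 = (M1 ⊕ M2) ⊕ M1 over the first 7 bytes.
byte 0: (d6 xor 89) xor 4d = 5f xor 4d = 12
byte 1: (a4 xor 30) xor 45 = 94 xor 45 = d1
byte 2: (7b xor 73) xor 53 = 08 xor 53 = 5b
byte 3: (71 xor 07) xor 53 = 76 xor 53 = 25
byte 4: (51 xor 26) xor 41 = 77 xor 41 = 36
byte 5: (90 xor d3) xor 47 = 43 xor 47 = 04
byte 6: (9c xor 6f) xor 45 = f3 xor 45 = b6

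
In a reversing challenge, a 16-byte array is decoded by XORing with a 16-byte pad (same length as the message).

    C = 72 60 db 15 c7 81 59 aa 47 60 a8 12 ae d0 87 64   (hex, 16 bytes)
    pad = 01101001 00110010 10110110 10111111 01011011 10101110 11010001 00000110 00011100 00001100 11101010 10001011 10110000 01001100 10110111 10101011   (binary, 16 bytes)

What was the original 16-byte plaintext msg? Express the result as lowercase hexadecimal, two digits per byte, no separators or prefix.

72 XOR 69 = 1b
60 XOR 32 = 52
db XOR b6 = 6d
15 XOR bf = aa
c7 XOR 5b = 9c
81 XOR ae = 2f
59 XOR d1 = 88
aa XOR 06 = ac
47 XOR 1c = 5b
60 XOR 0c = 6c
a8 XOR ea = 42
12 XOR 8b = 99
ae XOR b0 = 1e
d0 XOR 4c = 9c
87 XOR b7 = 30
64 XOR ab = cf

1b526daa9c2f88ac5b6c42991e9c30cf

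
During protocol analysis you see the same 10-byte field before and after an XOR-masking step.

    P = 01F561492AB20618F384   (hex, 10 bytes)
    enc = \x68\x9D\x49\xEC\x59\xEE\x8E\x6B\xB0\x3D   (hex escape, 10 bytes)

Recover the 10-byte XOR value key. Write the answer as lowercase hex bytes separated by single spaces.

69 68 28 a5 73 5c 88 73 43 b9

Since enc = P ⊕ key, XORing both sides with P gives key = P ⊕ enc.
00000001 ⊕ 01101000 = 01101001
11110101 ⊕ 10011101 = 01101000
01100001 ⊕ 01001001 = 00101000
01001001 ⊕ 11101100 = 10100101
00101010 ⊕ 01011001 = 01110011
10110010 ⊕ 11101110 = 01011100
00000110 ⊕ 10001110 = 10001000
00011000 ⊕ 01101011 = 01110011
11110011 ⊕ 10110000 = 01000011
10000100 ⊕ 00111101 = 10111001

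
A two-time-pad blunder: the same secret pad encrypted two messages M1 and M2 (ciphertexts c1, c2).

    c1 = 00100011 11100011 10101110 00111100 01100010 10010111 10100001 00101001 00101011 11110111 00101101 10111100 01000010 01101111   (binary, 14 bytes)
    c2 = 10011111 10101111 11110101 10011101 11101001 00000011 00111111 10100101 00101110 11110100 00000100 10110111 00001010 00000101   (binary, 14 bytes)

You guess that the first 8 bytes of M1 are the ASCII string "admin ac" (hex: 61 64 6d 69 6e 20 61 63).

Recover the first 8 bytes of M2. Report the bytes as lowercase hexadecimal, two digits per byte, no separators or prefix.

First, c1 ⊕ c2 = (M1 ⊕ K) ⊕ (M2 ⊕ K) = M1 ⊕ M2, so the key drops out. Then M2 = (M1 ⊕ M2) ⊕ M1 over the first 8 bytes.
byte 0: (23 ⊕ 9f) ⊕ 61 = bc ⊕ 61 = dd
byte 1: (e3 ⊕ af) ⊕ 64 = 4c ⊕ 64 = 28
byte 2: (ae ⊕ f5) ⊕ 6d = 5b ⊕ 6d = 36
byte 3: (3c ⊕ 9d) ⊕ 69 = a1 ⊕ 69 = c8
byte 4: (62 ⊕ e9) ⊕ 6e = 8b ⊕ 6e = e5
byte 5: (97 ⊕ 03) ⊕ 20 = 94 ⊕ 20 = b4
byte 6: (a1 ⊕ 3f) ⊕ 61 = 9e ⊕ 61 = ff
byte 7: (29 ⊕ a5) ⊕ 63 = 8c ⊕ 63 = ef

dd2836c8e5b4ffef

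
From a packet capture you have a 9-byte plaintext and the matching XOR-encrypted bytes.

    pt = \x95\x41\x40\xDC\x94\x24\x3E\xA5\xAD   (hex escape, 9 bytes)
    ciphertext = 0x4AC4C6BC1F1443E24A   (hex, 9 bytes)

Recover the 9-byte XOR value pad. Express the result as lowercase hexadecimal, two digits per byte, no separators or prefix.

Since ciphertext = pt ⊕ pad, XORing both sides with pt gives pad = pt ⊕ ciphertext.
95 xor 4a = df
41 xor c4 = 85
40 xor c6 = 86
dc xor bc = 60
94 xor 1f = 8b
24 xor 14 = 30
3e xor 43 = 7d
a5 xor e2 = 47
ad xor 4a = e7

df8586608b307d47e7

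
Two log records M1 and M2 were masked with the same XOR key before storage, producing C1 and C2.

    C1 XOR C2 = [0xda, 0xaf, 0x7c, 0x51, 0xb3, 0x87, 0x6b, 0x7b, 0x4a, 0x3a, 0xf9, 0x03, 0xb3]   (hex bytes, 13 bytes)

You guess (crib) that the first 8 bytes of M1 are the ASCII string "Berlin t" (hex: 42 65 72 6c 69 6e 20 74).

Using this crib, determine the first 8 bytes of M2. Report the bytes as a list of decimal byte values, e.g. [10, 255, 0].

[152, 202, 14, 61, 218, 233, 75, 15]

Since C1 ⊕ C2 = M1 ⊕ M2, XORing with the guessed M1 bytes yields the corresponding M2 bytes: M2 = (C1 ⊕ C2) ⊕ M1.
218 ^  66 = 152
175 ^ 101 = 202
124 ^ 114 =  14
 81 ^ 108 =  61
179 ^ 105 = 218
135 ^ 110 = 233
107 ^  32 =  75
123 ^ 116 =  15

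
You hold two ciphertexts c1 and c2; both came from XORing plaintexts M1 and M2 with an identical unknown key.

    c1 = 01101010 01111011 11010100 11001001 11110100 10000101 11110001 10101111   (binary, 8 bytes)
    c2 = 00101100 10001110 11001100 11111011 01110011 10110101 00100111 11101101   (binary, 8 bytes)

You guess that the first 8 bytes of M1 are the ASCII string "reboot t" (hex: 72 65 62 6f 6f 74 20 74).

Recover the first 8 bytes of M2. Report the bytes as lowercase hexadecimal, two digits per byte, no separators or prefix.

First, c1 ⊕ c2 = (M1 ⊕ K) ⊕ (M2 ⊕ K) = M1 ⊕ M2, so the key drops out. Then M2 = (M1 ⊕ M2) ⊕ M1 over the first 8 bytes.
byte 0: (6a xor 2c) xor 72 = 46 xor 72 = 34
byte 1: (7b xor 8e) xor 65 = f5 xor 65 = 90
byte 2: (d4 xor cc) xor 62 = 18 xor 62 = 7a
byte 3: (c9 xor fb) xor 6f = 32 xor 6f = 5d
byte 4: (f4 xor 73) xor 6f = 87 xor 6f = e8
byte 5: (85 xor b5) xor 74 = 30 xor 74 = 44
byte 6: (f1 xor 27) xor 20 = d6 xor 20 = f6
byte 7: (af xor ed) xor 74 = 42 xor 74 = 36

34907a5de844f636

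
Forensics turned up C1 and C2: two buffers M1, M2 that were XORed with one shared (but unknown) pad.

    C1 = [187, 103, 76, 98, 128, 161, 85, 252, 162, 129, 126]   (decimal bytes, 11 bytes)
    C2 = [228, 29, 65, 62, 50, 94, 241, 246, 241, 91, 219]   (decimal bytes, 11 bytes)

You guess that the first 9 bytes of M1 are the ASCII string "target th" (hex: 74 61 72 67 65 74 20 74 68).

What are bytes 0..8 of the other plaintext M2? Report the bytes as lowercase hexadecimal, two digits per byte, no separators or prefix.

2b1b7f3bd78b847e3b

First, C1 ⊕ C2 = (M1 ⊕ K) ⊕ (M2 ⊕ K) = M1 ⊕ M2, so the key drops out. Then M2 = (M1 ⊕ M2) ⊕ M1 over the first 9 bytes.
byte 0: (bb ^ e4) ^ 74 = 5f ^ 74 = 2b
byte 1: (67 ^ 1d) ^ 61 = 7a ^ 61 = 1b
byte 2: (4c ^ 41) ^ 72 = 0d ^ 72 = 7f
byte 3: (62 ^ 3e) ^ 67 = 5c ^ 67 = 3b
byte 4: (80 ^ 32) ^ 65 = b2 ^ 65 = d7
byte 5: (a1 ^ 5e) ^ 74 = ff ^ 74 = 8b
byte 6: (55 ^ f1) ^ 20 = a4 ^ 20 = 84
byte 7: (fc ^ f6) ^ 74 = 0a ^ 74 = 7e
byte 8: (a2 ^ f1) ^ 68 = 53 ^ 68 = 3b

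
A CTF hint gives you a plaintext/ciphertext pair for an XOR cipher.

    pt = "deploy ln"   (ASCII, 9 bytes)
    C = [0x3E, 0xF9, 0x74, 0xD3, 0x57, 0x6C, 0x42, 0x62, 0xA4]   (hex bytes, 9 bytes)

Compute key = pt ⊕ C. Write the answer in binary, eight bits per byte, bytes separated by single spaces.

Since C = pt ⊕ key, XORing both sides with pt gives key = pt ⊕ C.
01100100 ⊕ 00111110 = 01011010
01100101 ⊕ 11111001 = 10011100
01110000 ⊕ 01110100 = 00000100
01101100 ⊕ 11010011 = 10111111
01101111 ⊕ 01010111 = 00111000
01111001 ⊕ 01101100 = 00010101
00100000 ⊕ 01000010 = 01100010
01101100 ⊕ 01100010 = 00001110
01101110 ⊕ 10100100 = 11001010

01011010 10011100 00000100 10111111 00111000 00010101 01100010 00001110 11001010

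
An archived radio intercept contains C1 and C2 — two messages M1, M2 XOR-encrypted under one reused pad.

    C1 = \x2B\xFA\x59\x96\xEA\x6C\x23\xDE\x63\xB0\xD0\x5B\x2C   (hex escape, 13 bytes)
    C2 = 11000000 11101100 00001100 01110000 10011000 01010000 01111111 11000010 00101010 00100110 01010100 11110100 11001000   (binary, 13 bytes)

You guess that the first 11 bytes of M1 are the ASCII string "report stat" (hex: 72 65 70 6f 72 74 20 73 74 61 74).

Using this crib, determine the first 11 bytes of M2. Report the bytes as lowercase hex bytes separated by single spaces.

99 73 25 89 00 48 7c 6f 3d f7 f0

First, C1 ⊕ C2 = (M1 ⊕ K) ⊕ (M2 ⊕ K) = M1 ⊕ M2, so the key drops out. Then M2 = (M1 ⊕ M2) ⊕ M1 over the first 11 bytes.
byte 0: (2b XOR c0) XOR 72 = eb XOR 72 = 99
byte 1: (fa XOR ec) XOR 65 = 16 XOR 65 = 73
byte 2: (59 XOR 0c) XOR 70 = 55 XOR 70 = 25
byte 3: (96 XOR 70) XOR 6f = e6 XOR 6f = 89
byte 4: (ea XOR 98) XOR 72 = 72 XOR 72 = 00
byte 5: (6c XOR 50) XOR 74 = 3c XOR 74 = 48
byte 6: (23 XOR 7f) XOR 20 = 5c XOR 20 = 7c
byte 7: (de XOR c2) XOR 73 = 1c XOR 73 = 6f
byte 8: (63 XOR 2a) XOR 74 = 49 XOR 74 = 3d
byte 9: (b0 XOR 26) XOR 61 = 96 XOR 61 = f7
byte 10: (d0 XOR 54) XOR 74 = 84 XOR 74 = f0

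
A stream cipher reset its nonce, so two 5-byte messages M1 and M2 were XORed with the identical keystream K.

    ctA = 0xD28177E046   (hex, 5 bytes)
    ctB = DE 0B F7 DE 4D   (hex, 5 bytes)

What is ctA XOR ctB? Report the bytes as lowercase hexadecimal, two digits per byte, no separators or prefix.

ctA ⊕ ctB = (M1 ⊕ K) ⊕ (M2 ⊕ K) = M1 ⊕ M2 — the shared key cancels under XOR.
byte 0: d2 xor de = 0c
byte 1: 81 xor 0b = 8a
byte 2: 77 xor f7 = 80
byte 3: e0 xor de = 3e
byte 4: 46 xor 4d = 0b

0c8a803e0b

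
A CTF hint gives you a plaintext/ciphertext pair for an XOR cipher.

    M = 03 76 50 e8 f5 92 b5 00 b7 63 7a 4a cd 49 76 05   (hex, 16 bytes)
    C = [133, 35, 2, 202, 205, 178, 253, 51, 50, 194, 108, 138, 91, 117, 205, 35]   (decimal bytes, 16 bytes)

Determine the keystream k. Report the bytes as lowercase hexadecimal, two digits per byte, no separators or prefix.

Since C = M ⊕ k, XORing both sides with M gives k = M ⊕ C.
byte 0: 03 ^ 85 = 86
byte 1: 76 ^ 23 = 55
byte 2: 50 ^ 02 = 52
byte 3: e8 ^ ca = 22
byte 4: f5 ^ cd = 38
byte 5: 92 ^ b2 = 20
byte 6: b5 ^ fd = 48
byte 7: 00 ^ 33 = 33
byte 8: b7 ^ 32 = 85
byte 9: 63 ^ c2 = a1
byte 10: 7a ^ 6c = 16
byte 11: 4a ^ 8a = c0
byte 12: cd ^ 5b = 96
byte 13: 49 ^ 75 = 3c
byte 14: 76 ^ cd = bb
byte 15: 05 ^ 23 = 26

865552223820483385a116c0963cbb26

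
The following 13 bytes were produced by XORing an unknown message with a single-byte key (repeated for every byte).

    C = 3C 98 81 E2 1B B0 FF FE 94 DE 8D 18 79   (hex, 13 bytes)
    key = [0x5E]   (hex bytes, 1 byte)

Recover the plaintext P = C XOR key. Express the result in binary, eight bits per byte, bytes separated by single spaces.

The 1-byte key repeats, so the effective keystream is 5e 5e 5e 5e 5e 5e 5e 5e 5e 5e 5e 5e 5e.
byte 0:  60 XOR  94 =  98
byte 1: 152 XOR  94 = 198
byte 2: 129 XOR  94 = 223
byte 3: 226 XOR  94 = 188
byte 4:  27 XOR  94 =  69
byte 5: 176 XOR  94 = 238
byte 6: 255 XOR  94 = 161
byte 7: 254 XOR  94 = 160
byte 8: 148 XOR  94 = 202
byte 9: 222 XOR  94 = 128
byte 10: 141 XOR  94 = 211
byte 11:  24 XOR  94 =  70
byte 12: 121 XOR  94 =  39

01100010 11000110 11011111 10111100 01000101 11101110 10100001 10100000 11001010 10000000 11010011 01000110 00100111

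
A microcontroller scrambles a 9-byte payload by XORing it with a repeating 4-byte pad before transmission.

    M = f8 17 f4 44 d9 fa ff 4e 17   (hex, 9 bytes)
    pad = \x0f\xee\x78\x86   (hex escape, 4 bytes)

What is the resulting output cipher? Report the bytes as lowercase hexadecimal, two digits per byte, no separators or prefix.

The 4-byte key repeats, so the effective keystream is 0f ee 78 86 0f ee 78 86 0f.
byte 0: f8 ^ 0f = f7
byte 1: 17 ^ ee = f9
byte 2: f4 ^ 78 = 8c
byte 3: 44 ^ 86 = c2
byte 4: d9 ^ 0f = d6
byte 5: fa ^ ee = 14
byte 6: ff ^ 78 = 87
byte 7: 4e ^ 86 = c8
byte 8: 17 ^ 0f = 18

f7f98cc2d61487c818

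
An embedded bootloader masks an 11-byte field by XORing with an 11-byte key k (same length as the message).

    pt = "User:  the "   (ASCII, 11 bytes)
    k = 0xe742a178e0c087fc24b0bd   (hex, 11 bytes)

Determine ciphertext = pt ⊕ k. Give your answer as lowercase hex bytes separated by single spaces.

b2 31 c4 0a da e0 a7 88 4c d5 9d

byte 0: 01010101 XOR 11100111 = 10110010
byte 1: 01110011 XOR 01000010 = 00110001
byte 2: 01100101 XOR 10100001 = 11000100
byte 3: 01110010 XOR 01111000 = 00001010
byte 4: 00111010 XOR 11100000 = 11011010
byte 5: 00100000 XOR 11000000 = 11100000
byte 6: 00100000 XOR 10000111 = 10100111
byte 7: 01110100 XOR 11111100 = 10001000
byte 8: 01101000 XOR 00100100 = 01001100
byte 9: 01100101 XOR 10110000 = 11010101
byte 10: 00100000 XOR 10111101 = 10011101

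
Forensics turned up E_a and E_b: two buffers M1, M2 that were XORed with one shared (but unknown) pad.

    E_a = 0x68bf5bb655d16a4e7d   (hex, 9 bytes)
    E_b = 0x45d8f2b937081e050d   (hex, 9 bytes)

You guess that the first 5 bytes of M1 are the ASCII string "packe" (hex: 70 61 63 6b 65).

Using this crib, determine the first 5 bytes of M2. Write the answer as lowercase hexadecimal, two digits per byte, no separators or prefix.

First, E_a ⊕ E_b = (M1 ⊕ K) ⊕ (M2 ⊕ K) = M1 ⊕ M2, so the key drops out. Then M2 = (M1 ⊕ M2) ⊕ M1 over the first 5 bytes.
byte 0: (68 XOR 45) XOR 70 = 2d XOR 70 = 5d
byte 1: (bf XOR d8) XOR 61 = 67 XOR 61 = 06
byte 2: (5b XOR f2) XOR 63 = a9 XOR 63 = ca
byte 3: (b6 XOR b9) XOR 6b = 0f XOR 6b = 64
byte 4: (55 XOR 37) XOR 65 = 62 XOR 65 = 07

5d06ca6407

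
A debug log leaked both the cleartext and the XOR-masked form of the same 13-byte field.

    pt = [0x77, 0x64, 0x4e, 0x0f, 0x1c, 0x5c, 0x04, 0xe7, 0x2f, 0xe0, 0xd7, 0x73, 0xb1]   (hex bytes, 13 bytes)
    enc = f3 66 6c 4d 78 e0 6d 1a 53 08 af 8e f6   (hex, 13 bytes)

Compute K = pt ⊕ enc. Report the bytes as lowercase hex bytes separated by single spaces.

84 02 22 42 64 bc 69 fd 7c e8 78 fd 47

Since enc = pt ⊕ K, XORing both sides with pt gives K = pt ⊕ enc.
77 XOR f3 = 84
64 XOR 66 = 02
4e XOR 6c = 22
0f XOR 4d = 42
1c XOR 78 = 64
5c XOR e0 = bc
04 XOR 6d = 69
e7 XOR 1a = fd
2f XOR 53 = 7c
e0 XOR 08 = e8
d7 XOR af = 78
73 XOR 8e = fd
b1 XOR f6 = 47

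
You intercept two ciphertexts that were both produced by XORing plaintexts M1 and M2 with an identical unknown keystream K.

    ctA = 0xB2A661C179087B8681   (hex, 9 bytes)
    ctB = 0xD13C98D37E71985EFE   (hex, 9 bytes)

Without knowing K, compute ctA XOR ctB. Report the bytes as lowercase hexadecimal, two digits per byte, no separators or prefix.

ctA ⊕ ctB = (M1 ⊕ K) ⊕ (M2 ⊕ K) = M1 ⊕ M2 — the shared key cancels under XOR.
178 ^ 209 =  99
166 ^  60 = 154
 97 ^ 152 = 249
193 ^ 211 =  18
121 ^ 126 =   7
  8 ^ 113 = 121
123 ^ 152 = 227
134 ^  94 = 216
129 ^ 254 = 127

639af9120779e3d87f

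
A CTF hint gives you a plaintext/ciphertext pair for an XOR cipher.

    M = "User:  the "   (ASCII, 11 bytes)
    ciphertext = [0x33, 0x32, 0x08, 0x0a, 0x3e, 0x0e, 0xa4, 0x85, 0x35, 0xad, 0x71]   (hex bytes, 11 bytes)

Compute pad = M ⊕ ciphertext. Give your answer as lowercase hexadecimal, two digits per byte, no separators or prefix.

Since ciphertext = M ⊕ pad, XORing both sides with M gives pad = M ⊕ ciphertext.
55 ⊕ 33 = 66
73 ⊕ 32 = 41
65 ⊕ 08 = 6d
72 ⊕ 0a = 78
3a ⊕ 3e = 04
20 ⊕ 0e = 2e
20 ⊕ a4 = 84
74 ⊕ 85 = f1
68 ⊕ 35 = 5d
65 ⊕ ad = c8
20 ⊕ 71 = 51

66416d78042e84f15dc851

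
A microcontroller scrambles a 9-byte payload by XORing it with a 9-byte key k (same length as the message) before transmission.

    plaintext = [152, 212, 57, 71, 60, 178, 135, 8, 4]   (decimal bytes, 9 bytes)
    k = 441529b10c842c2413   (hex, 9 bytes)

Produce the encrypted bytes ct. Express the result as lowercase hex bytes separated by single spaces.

dc c1 10 f6 30 36 ab 2c 17

byte 0: 152 xor  68 = 220
byte 1: 212 xor  21 = 193
byte 2:  57 xor  41 =  16
byte 3:  71 xor 177 = 246
byte 4:  60 xor  12 =  48
byte 5: 178 xor 132 =  54
byte 6: 135 xor  44 = 171
byte 7:   8 xor  36 =  44
byte 8:   4 xor  19 =  23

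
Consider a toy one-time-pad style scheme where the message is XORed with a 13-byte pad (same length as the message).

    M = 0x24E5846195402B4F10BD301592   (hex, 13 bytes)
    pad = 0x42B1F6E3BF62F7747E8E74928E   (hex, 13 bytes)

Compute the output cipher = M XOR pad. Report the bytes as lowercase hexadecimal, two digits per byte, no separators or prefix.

665472822a22dc3b6e3344871c

XOR is its own inverse, so applying the key byte-wise gives the result directly.
 36 ⊕  66 = 102
229 ⊕ 177 =  84
132 ⊕ 246 = 114
 97 ⊕ 227 = 130
149 ⊕ 191 =  42
 64 ⊕  98 =  34
 43 ⊕ 247 = 220
 79 ⊕ 116 =  59
 16 ⊕ 126 = 110
189 ⊕ 142 =  51
 48 ⊕ 116 =  68
 21 ⊕ 146 = 135
146 ⊕ 142 =  28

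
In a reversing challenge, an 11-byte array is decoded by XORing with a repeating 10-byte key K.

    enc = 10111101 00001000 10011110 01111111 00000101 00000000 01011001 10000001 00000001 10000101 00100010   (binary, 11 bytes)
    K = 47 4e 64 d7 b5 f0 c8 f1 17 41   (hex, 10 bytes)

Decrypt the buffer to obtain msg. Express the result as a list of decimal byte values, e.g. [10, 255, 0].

[250, 70, 250, 168, 176, 240, 145, 112, 22, 196, 101]

The 10-byte key repeats, so the effective keystream is 47 4e 64 d7 b5 f0 c8 f1 17 41 47.
byte 0: bd XOR 47 = fa
byte 1: 08 XOR 4e = 46
byte 2: 9e XOR 64 = fa
byte 3: 7f XOR d7 = a8
byte 4: 05 XOR b5 = b0
byte 5: 00 XOR f0 = f0
byte 6: 59 XOR c8 = 91
byte 7: 81 XOR f1 = 70
byte 8: 01 XOR 17 = 16
byte 9: 85 XOR 41 = c4
byte 10: 22 XOR 47 = 65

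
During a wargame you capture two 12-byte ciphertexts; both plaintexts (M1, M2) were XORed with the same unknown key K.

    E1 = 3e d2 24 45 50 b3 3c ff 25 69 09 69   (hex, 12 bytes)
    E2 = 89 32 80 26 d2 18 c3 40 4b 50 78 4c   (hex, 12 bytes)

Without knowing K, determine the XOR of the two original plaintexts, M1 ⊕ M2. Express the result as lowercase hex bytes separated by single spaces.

E1 ⊕ E2 = (M1 ⊕ K) ⊕ (M2 ⊕ K) = M1 ⊕ M2 — the shared key cancels under XOR.
byte 0: 3e xor 89 = b7
byte 1: d2 xor 32 = e0
byte 2: 24 xor 80 = a4
byte 3: 45 xor 26 = 63
byte 4: 50 xor d2 = 82
byte 5: b3 xor 18 = ab
byte 6: 3c xor c3 = ff
byte 7: ff xor 40 = bf
byte 8: 25 xor 4b = 6e
byte 9: 69 xor 50 = 39
byte 10: 09 xor 78 = 71
byte 11: 69 xor 4c = 25

b7 e0 a4 63 82 ab ff bf 6e 39 71 25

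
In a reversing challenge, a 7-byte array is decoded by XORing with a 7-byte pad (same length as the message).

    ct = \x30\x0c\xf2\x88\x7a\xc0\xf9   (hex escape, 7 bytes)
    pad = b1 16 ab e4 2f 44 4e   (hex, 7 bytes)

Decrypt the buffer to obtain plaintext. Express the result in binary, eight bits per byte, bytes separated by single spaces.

XOR is its own inverse, so applying the key byte-wise gives the result directly.
byte 0: 30 XOR b1 = 81
byte 1: 0c XOR 16 = 1a
byte 2: f2 XOR ab = 59
byte 3: 88 XOR e4 = 6c
byte 4: 7a XOR 2f = 55
byte 5: c0 XOR 44 = 84
byte 6: f9 XOR 4e = b7

10000001 00011010 01011001 01101100 01010101 10000100 10110111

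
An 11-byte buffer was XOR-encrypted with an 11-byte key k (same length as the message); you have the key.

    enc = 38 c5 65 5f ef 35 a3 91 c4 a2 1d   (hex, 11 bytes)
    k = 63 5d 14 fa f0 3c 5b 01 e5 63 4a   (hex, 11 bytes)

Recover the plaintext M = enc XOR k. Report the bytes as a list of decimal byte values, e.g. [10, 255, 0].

[91, 152, 113, 165, 31, 9, 248, 144, 33, 193, 87]

XOR is its own inverse, so applying the key byte-wise gives the result directly.
00111000 XOR 01100011 = 01011011
11000101 XOR 01011101 = 10011000
01100101 XOR 00010100 = 01110001
01011111 XOR 11111010 = 10100101
11101111 XOR 11110000 = 00011111
00110101 XOR 00111100 = 00001001
10100011 XOR 01011011 = 11111000
10010001 XOR 00000001 = 10010000
11000100 XOR 11100101 = 00100001
10100010 XOR 01100011 = 11000001
00011101 XOR 01001010 = 01010111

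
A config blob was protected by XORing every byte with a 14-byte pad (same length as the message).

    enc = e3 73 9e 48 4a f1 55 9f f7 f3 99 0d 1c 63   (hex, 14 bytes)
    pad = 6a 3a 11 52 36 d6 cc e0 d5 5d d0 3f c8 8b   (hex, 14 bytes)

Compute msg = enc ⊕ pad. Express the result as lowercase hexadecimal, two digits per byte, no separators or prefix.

byte 0: e3 xor 6a = 89
byte 1: 73 xor 3a = 49
byte 2: 9e xor 11 = 8f
byte 3: 48 xor 52 = 1a
byte 4: 4a xor 36 = 7c
byte 5: f1 xor d6 = 27
byte 6: 55 xor cc = 99
byte 7: 9f xor e0 = 7f
byte 8: f7 xor d5 = 22
byte 9: f3 xor 5d = ae
byte 10: 99 xor d0 = 49
byte 11: 0d xor 3f = 32
byte 12: 1c xor c8 = d4
byte 13: 63 xor 8b = e8

89498f1a7c27997f22ae4932d4e8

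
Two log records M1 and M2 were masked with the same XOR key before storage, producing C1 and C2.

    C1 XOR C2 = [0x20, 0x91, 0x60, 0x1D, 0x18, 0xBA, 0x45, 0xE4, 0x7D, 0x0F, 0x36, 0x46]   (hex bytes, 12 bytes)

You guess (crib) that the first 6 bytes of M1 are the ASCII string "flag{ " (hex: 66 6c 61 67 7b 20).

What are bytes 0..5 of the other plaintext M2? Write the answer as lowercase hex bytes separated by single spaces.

Since C1 ⊕ C2 = M1 ⊕ M2, XORing with the guessed M1 bytes yields the corresponding M2 bytes: M2 = (C1 ⊕ C2) ⊕ M1.
byte 0: 20 XOR 66 = 46
byte 1: 91 XOR 6c = fd
byte 2: 60 XOR 61 = 01
byte 3: 1d XOR 67 = 7a
byte 4: 18 XOR 7b = 63
byte 5: ba XOR 20 = 9a

46 fd 01 7a 63 9a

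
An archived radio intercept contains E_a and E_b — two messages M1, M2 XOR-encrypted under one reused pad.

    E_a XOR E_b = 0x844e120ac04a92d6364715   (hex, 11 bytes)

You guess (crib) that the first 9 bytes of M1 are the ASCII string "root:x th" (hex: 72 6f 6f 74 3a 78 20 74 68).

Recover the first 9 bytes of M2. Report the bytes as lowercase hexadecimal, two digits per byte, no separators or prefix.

Since E_a ⊕ E_b = M1 ⊕ M2, XORing with the guessed M1 bytes yields the corresponding M2 bytes: M2 = (E_a ⊕ E_b) ⊕ M1.
84 XOR 72 = f6
4e XOR 6f = 21
12 XOR 6f = 7d
0a XOR 74 = 7e
c0 XOR 3a = fa
4a XOR 78 = 32
92 XOR 20 = b2
d6 XOR 74 = a2
36 XOR 68 = 5e

f6217d7efa32b2a25e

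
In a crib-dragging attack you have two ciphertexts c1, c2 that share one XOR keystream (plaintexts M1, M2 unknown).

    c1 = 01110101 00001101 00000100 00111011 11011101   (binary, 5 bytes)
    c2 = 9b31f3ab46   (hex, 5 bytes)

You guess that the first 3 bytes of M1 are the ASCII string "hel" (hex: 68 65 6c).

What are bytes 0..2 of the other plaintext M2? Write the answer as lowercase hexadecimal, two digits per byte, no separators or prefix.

First, c1 ⊕ c2 = (M1 ⊕ K) ⊕ (M2 ⊕ K) = M1 ⊕ M2, so the key drops out. Then M2 = (M1 ⊕ M2) ⊕ M1 over the first 3 bytes.
byte 0: (75 xor 9b) xor 68 = ee xor 68 = 86
byte 1: (0d xor 31) xor 65 = 3c xor 65 = 59
byte 2: (04 xor f3) xor 6c = f7 xor 6c = 9b

86599b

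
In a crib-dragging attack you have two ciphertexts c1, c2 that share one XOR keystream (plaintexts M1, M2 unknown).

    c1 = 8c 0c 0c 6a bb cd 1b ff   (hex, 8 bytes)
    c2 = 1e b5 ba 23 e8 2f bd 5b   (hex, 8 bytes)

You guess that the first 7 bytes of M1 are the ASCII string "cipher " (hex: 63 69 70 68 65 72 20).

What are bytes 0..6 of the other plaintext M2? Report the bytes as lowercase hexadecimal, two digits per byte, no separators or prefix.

First, c1 ⊕ c2 = (M1 ⊕ K) ⊕ (M2 ⊕ K) = M1 ⊕ M2, so the key drops out. Then M2 = (M1 ⊕ M2) ⊕ M1 over the first 7 bytes.
byte 0: (8c xor 1e) xor 63 = 92 xor 63 = f1
byte 1: (0c xor b5) xor 69 = b9 xor 69 = d0
byte 2: (0c xor ba) xor 70 = b6 xor 70 = c6
byte 3: (6a xor 23) xor 68 = 49 xor 68 = 21
byte 4: (bb xor e8) xor 65 = 53 xor 65 = 36
byte 5: (cd xor 2f) xor 72 = e2 xor 72 = 90
byte 6: (1b xor bd) xor 20 = a6 xor 20 = 86

f1d0c621369086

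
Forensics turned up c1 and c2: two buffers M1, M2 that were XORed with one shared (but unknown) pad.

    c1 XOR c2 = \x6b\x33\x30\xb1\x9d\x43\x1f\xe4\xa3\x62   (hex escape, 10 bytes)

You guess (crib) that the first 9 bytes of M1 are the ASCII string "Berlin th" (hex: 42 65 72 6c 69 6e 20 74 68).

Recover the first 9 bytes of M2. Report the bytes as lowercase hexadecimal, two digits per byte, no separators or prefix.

295642ddf42d3f90cb

Since c1 ⊕ c2 = M1 ⊕ M2, XORing with the guessed M1 bytes yields the corresponding M2 bytes: M2 = (c1 ⊕ c2) ⊕ M1.
byte 0: 6b xor 42 = 29
byte 1: 33 xor 65 = 56
byte 2: 30 xor 72 = 42
byte 3: b1 xor 6c = dd
byte 4: 9d xor 69 = f4
byte 5: 43 xor 6e = 2d
byte 6: 1f xor 20 = 3f
byte 7: e4 xor 74 = 90
byte 8: a3 xor 68 = cb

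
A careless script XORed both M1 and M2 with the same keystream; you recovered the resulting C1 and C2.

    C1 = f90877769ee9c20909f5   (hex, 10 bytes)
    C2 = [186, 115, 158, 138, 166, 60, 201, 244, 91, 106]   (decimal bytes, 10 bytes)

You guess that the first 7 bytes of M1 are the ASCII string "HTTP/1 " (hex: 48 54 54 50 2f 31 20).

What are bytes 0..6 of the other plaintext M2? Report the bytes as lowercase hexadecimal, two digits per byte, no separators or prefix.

First, C1 ⊕ C2 = (M1 ⊕ K) ⊕ (M2 ⊕ K) = M1 ⊕ M2, so the key drops out. Then M2 = (M1 ⊕ M2) ⊕ M1 over the first 7 bytes.
byte 0: (f9 xor ba) xor 48 = 43 xor 48 = 0b
byte 1: (08 xor 73) xor 54 = 7b xor 54 = 2f
byte 2: (77 xor 9e) xor 54 = e9 xor 54 = bd
byte 3: (76 xor 8a) xor 50 = fc xor 50 = ac
byte 4: (9e xor a6) xor 2f = 38 xor 2f = 17
byte 5: (e9 xor 3c) xor 31 = d5 xor 31 = e4
byte 6: (c2 xor c9) xor 20 = 0b xor 20 = 2b

0b2fbdac17e42b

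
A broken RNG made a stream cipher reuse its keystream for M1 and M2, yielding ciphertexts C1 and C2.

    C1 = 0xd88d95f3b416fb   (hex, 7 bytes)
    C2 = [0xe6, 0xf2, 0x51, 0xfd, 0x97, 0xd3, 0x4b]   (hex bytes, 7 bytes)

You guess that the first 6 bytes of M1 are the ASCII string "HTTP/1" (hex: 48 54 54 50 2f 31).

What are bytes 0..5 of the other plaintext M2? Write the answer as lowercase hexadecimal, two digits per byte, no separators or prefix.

First, C1 ⊕ C2 = (M1 ⊕ K) ⊕ (M2 ⊕ K) = M1 ⊕ M2, so the key drops out. Then M2 = (M1 ⊕ M2) ⊕ M1 over the first 6 bytes.
byte 0: (d8 ^ e6) ^ 48 = 3e ^ 48 = 76
byte 1: (8d ^ f2) ^ 54 = 7f ^ 54 = 2b
byte 2: (95 ^ 51) ^ 54 = c4 ^ 54 = 90
byte 3: (f3 ^ fd) ^ 50 = 0e ^ 50 = 5e
byte 4: (b4 ^ 97) ^ 2f = 23 ^ 2f = 0c
byte 5: (16 ^ d3) ^ 31 = c5 ^ 31 = f4

762b905e0cf4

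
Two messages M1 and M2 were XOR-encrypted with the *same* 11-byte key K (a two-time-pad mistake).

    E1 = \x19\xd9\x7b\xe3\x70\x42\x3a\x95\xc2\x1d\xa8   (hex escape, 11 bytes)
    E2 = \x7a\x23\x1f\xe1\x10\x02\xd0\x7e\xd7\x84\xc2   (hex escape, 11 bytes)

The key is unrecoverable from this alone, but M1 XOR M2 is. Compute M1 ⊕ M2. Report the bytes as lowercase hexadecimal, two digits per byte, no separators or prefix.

E1 ⊕ E2 = (M1 ⊕ K) ⊕ (M2 ⊕ K) = M1 ⊕ M2 — the shared key cancels under XOR.
byte 0: 19 ^ 7a = 63
byte 1: d9 ^ 23 = fa
byte 2: 7b ^ 1f = 64
byte 3: e3 ^ e1 = 02
byte 4: 70 ^ 10 = 60
byte 5: 42 ^ 02 = 40
byte 6: 3a ^ d0 = ea
byte 7: 95 ^ 7e = eb
byte 8: c2 ^ d7 = 15
byte 9: 1d ^ 84 = 99
byte 10: a8 ^ c2 = 6a

63fa64026040eaeb15996a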